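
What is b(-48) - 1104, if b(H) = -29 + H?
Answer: -1181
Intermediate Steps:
b(-48) - 1104 = (-29 - 48) - 1104 = -77 - 1104 = -1181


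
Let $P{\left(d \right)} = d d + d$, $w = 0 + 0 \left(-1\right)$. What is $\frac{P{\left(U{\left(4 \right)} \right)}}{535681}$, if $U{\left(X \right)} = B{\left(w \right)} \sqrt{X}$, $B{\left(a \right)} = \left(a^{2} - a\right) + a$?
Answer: $0$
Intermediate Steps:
$w = 0$ ($w = 0 + 0 = 0$)
$B{\left(a \right)} = a^{2}$
$U{\left(X \right)} = 0$ ($U{\left(X \right)} = 0^{2} \sqrt{X} = 0 \sqrt{X} = 0$)
$P{\left(d \right)} = d + d^{2}$ ($P{\left(d \right)} = d^{2} + d = d + d^{2}$)
$\frac{P{\left(U{\left(4 \right)} \right)}}{535681} = \frac{0 \left(1 + 0\right)}{535681} = 0 \cdot 1 \cdot \frac{1}{535681} = 0 \cdot \frac{1}{535681} = 0$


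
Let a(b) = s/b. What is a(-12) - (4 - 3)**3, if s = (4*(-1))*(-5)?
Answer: -8/3 ≈ -2.6667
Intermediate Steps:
s = 20 (s = -4*(-5) = 20)
a(b) = 20/b
a(-12) - (4 - 3)**3 = 20/(-12) - (4 - 3)**3 = 20*(-1/12) - 1*1**3 = -5/3 - 1*1 = -5/3 - 1 = -8/3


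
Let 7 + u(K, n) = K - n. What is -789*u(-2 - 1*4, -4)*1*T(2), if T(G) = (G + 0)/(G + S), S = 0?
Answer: 7101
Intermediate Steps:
u(K, n) = -7 + K - n (u(K, n) = -7 + (K - n) = -7 + K - n)
T(G) = 1 (T(G) = (G + 0)/(G + 0) = G/G = 1)
-789*u(-2 - 1*4, -4)*1*T(2) = -789*(-7 + (-2 - 1*4) - 1*(-4))*1 = -789*(-7 + (-2 - 4) + 4)*1 = -789*(-7 - 6 + 4)*1 = -789*(-9*1) = -(-7101) = -789*(-9) = 7101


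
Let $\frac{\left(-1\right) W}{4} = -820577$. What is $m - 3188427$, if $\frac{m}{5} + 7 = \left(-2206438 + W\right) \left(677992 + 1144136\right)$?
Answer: $9801861068338$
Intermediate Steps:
$W = 3282308$ ($W = \left(-4\right) \left(-820577\right) = 3282308$)
$m = 9801864256765$ ($m = -35 + 5 \left(-2206438 + 3282308\right) \left(677992 + 1144136\right) = -35 + 5 \cdot 1075870 \cdot 1822128 = -35 + 5 \cdot 1960372851360 = -35 + 9801864256800 = 9801864256765$)
$m - 3188427 = 9801864256765 - 3188427 = 9801861068338$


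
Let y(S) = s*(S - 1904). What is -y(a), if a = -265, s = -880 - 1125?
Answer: -4348845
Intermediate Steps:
s = -2005
y(S) = 3817520 - 2005*S (y(S) = -2005*(S - 1904) = -2005*(-1904 + S) = 3817520 - 2005*S)
-y(a) = -(3817520 - 2005*(-265)) = -(3817520 + 531325) = -1*4348845 = -4348845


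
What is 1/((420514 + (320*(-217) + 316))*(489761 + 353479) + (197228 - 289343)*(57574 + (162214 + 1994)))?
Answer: 1/275876654670 ≈ 3.6248e-12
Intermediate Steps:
1/((420514 + (320*(-217) + 316))*(489761 + 353479) + (197228 - 289343)*(57574 + (162214 + 1994))) = 1/((420514 + (-69440 + 316))*843240 - 92115*(57574 + 164208)) = 1/((420514 - 69124)*843240 - 92115*221782) = 1/(351390*843240 - 20429448930) = 1/(296306103600 - 20429448930) = 1/275876654670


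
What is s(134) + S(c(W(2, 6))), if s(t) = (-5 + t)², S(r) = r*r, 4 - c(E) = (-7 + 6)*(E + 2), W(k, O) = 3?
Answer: 16722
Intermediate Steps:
c(E) = 6 + E (c(E) = 4 - (-7 + 6)*(E + 2) = 4 - (-1)*(2 + E) = 4 - (-2 - E) = 4 + (2 + E) = 6 + E)
S(r) = r²
s(134) + S(c(W(2, 6))) = (-5 + 134)² + (6 + 3)² = 129² + 9² = 16641 + 81 = 16722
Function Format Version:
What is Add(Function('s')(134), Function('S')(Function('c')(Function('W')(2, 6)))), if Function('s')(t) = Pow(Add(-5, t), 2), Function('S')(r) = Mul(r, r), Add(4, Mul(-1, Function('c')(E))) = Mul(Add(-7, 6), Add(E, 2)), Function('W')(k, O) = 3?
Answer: 16722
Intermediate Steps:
Function('c')(E) = Add(6, E) (Function('c')(E) = Add(4, Mul(-1, Mul(Add(-7, 6), Add(E, 2)))) = Add(4, Mul(-1, Mul(-1, Add(2, E)))) = Add(4, Mul(-1, Add(-2, Mul(-1, E)))) = Add(4, Add(2, E)) = Add(6, E))
Function('S')(r) = Pow(r, 2)
Add(Function('s')(134), Function('S')(Function('c')(Function('W')(2, 6)))) = Add(Pow(Add(-5, 134), 2), Pow(Add(6, 3), 2)) = Add(Pow(129, 2), Pow(9, 2)) = Add(16641, 81) = 16722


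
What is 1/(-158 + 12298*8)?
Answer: 1/98226 ≈ 1.0181e-5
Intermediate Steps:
1/(-158 + 12298*8) = 1/(-158 + 98384) = 1/98226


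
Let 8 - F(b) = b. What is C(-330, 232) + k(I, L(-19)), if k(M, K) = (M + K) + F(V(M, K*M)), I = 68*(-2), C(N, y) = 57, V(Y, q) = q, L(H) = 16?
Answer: 2121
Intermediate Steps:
I = -136
F(b) = 8 - b
k(M, K) = 8 + K + M - K*M (k(M, K) = (M + K) + (8 - K*M) = (K + M) + (8 - K*M) = 8 + K + M - K*M)
C(-330, 232) + k(I, L(-19)) = 57 + (8 + 16 - 136 - 1*16*(-136)) = 57 + (8 + 16 - 136 + 2176) = 57 + 2064 = 2121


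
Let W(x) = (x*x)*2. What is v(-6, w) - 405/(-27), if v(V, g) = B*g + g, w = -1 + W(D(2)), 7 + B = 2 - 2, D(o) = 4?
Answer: -171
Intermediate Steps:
B = -7 (B = -7 + (2 - 2) = -7 + 0 = -7)
W(x) = 2*x**2 (W(x) = x**2*2 = 2*x**2)
w = 31 (w = -1 + 2*4**2 = -1 + 2*16 = -1 + 32 = 31)
v(V, g) = -6*g (v(V, g) = -7*g + g = -6*g)
v(-6, w) - 405/(-27) = -6*31 - 405/(-27) = -186 - 405*(-1)/27 = -186 - 27*(-5/9) = -186 + 15 = -171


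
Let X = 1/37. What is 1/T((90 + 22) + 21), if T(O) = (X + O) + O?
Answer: 37/9843 ≈ 0.0037590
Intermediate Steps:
X = 1/37 ≈ 0.027027
T(O) = 1/37 + 2*O (T(O) = (1/37 + O) + O = 1/37 + 2*O)
1/T((90 + 22) + 21) = 1/(1/37 + 2*((90 + 22) + 21)) = 1/(1/37 + 2*(112 + 21)) = 1/(1/37 + 2*133) = 1/(1/37 + 266) = 1/(9843/37) = 37/9843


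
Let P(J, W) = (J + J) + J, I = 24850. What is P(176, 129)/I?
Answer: 264/12425 ≈ 0.021247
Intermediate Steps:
P(J, W) = 3*J (P(J, W) = 2*J + J = 3*J)
P(176, 129)/I = (3*176)/24850 = 528*(1/24850) = 264/12425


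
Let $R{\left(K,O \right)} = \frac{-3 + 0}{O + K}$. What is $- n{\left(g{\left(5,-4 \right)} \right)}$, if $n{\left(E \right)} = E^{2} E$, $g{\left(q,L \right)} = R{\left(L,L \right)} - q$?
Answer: $\frac{50653}{512} \approx 98.932$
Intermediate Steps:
$R{\left(K,O \right)} = - \frac{3}{K + O}$
$g{\left(q,L \right)} = - q - \frac{3}{2 L}$ ($g{\left(q,L \right)} = - \frac{3}{L + L} - q = - \frac{3}{2 L} - q = - q - \frac{3}{2 L}$)
$n{\left(E \right)} = E^{3}$
$- n{\left(g{\left(5,-4 \right)} \right)} = - \left(\left(-1\right) 5 - \frac{3}{2 \left(-4\right)}\right)^{3} = - \left(-5 - - \frac{3}{8}\right)^{3} = - \left(-5 + \frac{3}{8}\right)^{3} = - \left(- \frac{37}{8}\right)^{3} = \left(-1\right) \left(- \frac{50653}{512}\right) = \frac{50653}{512}$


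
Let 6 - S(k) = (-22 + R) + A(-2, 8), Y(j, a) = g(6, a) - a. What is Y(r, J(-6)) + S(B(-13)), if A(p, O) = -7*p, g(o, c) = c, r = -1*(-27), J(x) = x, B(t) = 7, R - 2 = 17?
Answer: -5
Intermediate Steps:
R = 19 (R = 2 + 17 = 19)
r = 27
Y(j, a) = 0 (Y(j, a) = a - a = 0)
S(k) = -5 (S(k) = 6 - ((-22 + 19) - 7*(-2)) = 6 - (-3 + 14) = 6 - 1*11 = 6 - 11 = -5)
Y(r, J(-6)) + S(B(-13)) = 0 - 5 = -5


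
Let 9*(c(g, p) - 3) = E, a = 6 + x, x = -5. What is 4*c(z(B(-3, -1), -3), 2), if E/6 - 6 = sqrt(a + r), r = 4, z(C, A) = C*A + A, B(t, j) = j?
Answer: 28 + 8*sqrt(5)/3 ≈ 33.963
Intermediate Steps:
z(C, A) = A + A*C (z(C, A) = A*C + A = A + A*C)
a = 1 (a = 6 - 5 = 1)
E = 36 + 6*sqrt(5) (E = 36 + 6*sqrt(1 + 4) = 36 + 6*sqrt(5) ≈ 49.416)
c(g, p) = 7 + 2*sqrt(5)/3 (c(g, p) = 3 + (36 + 6*sqrt(5))/9 = 3 + (4 + 2*sqrt(5)/3) = 7 + 2*sqrt(5)/3)
4*c(z(B(-3, -1), -3), 2) = 4*(7 + 2*sqrt(5)/3) = 28 + 8*sqrt(5)/3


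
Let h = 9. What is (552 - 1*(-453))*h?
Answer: 9045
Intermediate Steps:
(552 - 1*(-453))*h = (552 - 1*(-453))*9 = (552 + 453)*9 = 1005*9 = 9045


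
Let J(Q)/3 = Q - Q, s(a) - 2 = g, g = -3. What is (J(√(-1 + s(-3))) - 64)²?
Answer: 4096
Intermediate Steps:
s(a) = -1 (s(a) = 2 - 3 = -1)
J(Q) = 0 (J(Q) = 3*(Q - Q) = 3*0 = 0)
(J(√(-1 + s(-3))) - 64)² = (0 - 64)² = (-64)² = 4096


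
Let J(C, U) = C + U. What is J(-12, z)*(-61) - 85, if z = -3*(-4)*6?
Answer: -3745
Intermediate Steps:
z = 72 (z = 12*6 = 72)
J(-12, z)*(-61) - 85 = (-12 + 72)*(-61) - 85 = 60*(-61) - 85 = -3660 - 85 = -3745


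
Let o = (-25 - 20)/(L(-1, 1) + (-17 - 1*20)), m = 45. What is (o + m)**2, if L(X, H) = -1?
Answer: 3080025/1444 ≈ 2133.0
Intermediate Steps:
o = 45/38 (o = (-25 - 20)/(-1 + (-17 - 1*20)) = -45/(-1 + (-17 - 20)) = -45/(-1 - 37) = -45/(-38) = -45*(-1/38) = 45/38 ≈ 1.1842)
(o + m)**2 = (45/38 + 45)**2 = (1755/38)**2 = 3080025/1444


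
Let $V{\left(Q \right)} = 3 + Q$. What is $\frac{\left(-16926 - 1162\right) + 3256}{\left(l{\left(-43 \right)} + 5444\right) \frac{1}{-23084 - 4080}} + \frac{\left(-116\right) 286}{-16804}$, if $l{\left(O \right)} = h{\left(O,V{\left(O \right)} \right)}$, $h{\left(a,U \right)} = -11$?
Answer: $\frac{564204346450}{7608011} \approx 74159.0$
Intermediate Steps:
$l{\left(O \right)} = -11$
$\frac{\left(-16926 - 1162\right) + 3256}{\left(l{\left(-43 \right)} + 5444\right) \frac{1}{-23084 - 4080}} + \frac{\left(-116\right) 286}{-16804} = \frac{\left(-16926 - 1162\right) + 3256}{\left(-11 + 5444\right) \frac{1}{-23084 - 4080}} + \frac{\left(-116\right) 286}{-16804} = \frac{-18088 + 3256}{5433 \frac{1}{-27164}} - - \frac{8294}{4201} = - \frac{14832}{5433 \left(- \frac{1}{27164}\right)} + \frac{8294}{4201} = - \frac{14832}{- \frac{5433}{27164}} + \frac{8294}{4201} = \left(-14832\right) \left(- \frac{27164}{5433}\right) + \frac{8294}{4201} = \frac{134298816}{1811} + \frac{8294}{4201} = \frac{564204346450}{7608011}$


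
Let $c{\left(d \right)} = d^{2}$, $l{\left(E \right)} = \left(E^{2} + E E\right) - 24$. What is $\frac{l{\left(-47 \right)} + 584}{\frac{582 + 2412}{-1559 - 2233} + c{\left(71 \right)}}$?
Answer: $\frac{3146096}{3185413} \approx 0.98766$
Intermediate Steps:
$l{\left(E \right)} = -24 + 2 E^{2}$ ($l{\left(E \right)} = \left(E^{2} + E^{2}\right) - 24 = 2 E^{2} - 24 = -24 + 2 E^{2}$)
$\frac{l{\left(-47 \right)} + 584}{\frac{582 + 2412}{-1559 - 2233} + c{\left(71 \right)}} = \frac{\left(-24 + 2 \left(-47\right)^{2}\right) + 584}{\frac{582 + 2412}{-1559 - 2233} + 71^{2}} = \frac{\left(-24 + 2 \cdot 2209\right) + 584}{\frac{2994}{-3792} + 5041} = \frac{\left(-24 + 4418\right) + 584}{2994 \left(- \frac{1}{3792}\right) + 5041} = \frac{4394 + 584}{- \frac{499}{632} + 5041} = \frac{4978}{\frac{3185413}{632}} = 4978 \cdot \frac{632}{3185413} = \frac{3146096}{3185413}$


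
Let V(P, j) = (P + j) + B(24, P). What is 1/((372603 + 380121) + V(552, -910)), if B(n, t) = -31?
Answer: 1/752335 ≈ 1.3292e-6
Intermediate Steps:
V(P, j) = -31 + P + j (V(P, j) = (P + j) - 31 = -31 + P + j)
1/((372603 + 380121) + V(552, -910)) = 1/((372603 + 380121) + (-31 + 552 - 910)) = 1/(752724 - 389) = 1/752335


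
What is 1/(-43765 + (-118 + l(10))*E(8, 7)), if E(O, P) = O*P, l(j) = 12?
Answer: -1/49701 ≈ -2.0120e-5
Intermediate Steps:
1/(-43765 + (-118 + l(10))*E(8, 7)) = 1/(-43765 + (-118 + 12)*(8*7)) = 1/(-43765 - 106*56) = 1/(-43765 - 5936) = 1/(-49701) = -1/49701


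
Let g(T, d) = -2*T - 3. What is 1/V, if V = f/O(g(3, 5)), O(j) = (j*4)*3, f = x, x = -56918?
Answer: 54/28459 ≈ 0.0018975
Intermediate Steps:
g(T, d) = -3 - 2*T
f = -56918
O(j) = 12*j (O(j) = (4*j)*3 = 12*j)
V = 28459/54 (V = -56918*1/(12*(-3 - 2*3)) = -56918*1/(12*(-3 - 6)) = -56918/(12*(-9)) = -56918/(-108) = -56918*(-1/108) = 28459/54 ≈ 527.02)
1/V = 1/(28459/54) = 54/28459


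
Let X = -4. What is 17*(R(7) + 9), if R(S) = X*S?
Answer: -323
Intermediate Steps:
R(S) = -4*S
17*(R(7) + 9) = 17*(-4*7 + 9) = 17*(-28 + 9) = 17*(-19) = -323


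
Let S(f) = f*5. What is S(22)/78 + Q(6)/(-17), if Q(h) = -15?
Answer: 1520/663 ≈ 2.2926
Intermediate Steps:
S(f) = 5*f
S(22)/78 + Q(6)/(-17) = (5*22)/78 - 15/(-17) = 110*(1/78) - 15*(-1/17) = 55/39 + 15/17 = 1520/663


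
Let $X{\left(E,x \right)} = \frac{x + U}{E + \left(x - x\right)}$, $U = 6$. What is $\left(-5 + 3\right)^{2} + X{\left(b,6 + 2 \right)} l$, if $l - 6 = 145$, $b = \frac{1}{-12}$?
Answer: $-25364$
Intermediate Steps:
$b = - \frac{1}{12} \approx -0.083333$
$l = 151$ ($l = 6 + 145 = 151$)
$X{\left(E,x \right)} = \frac{6 + x}{E}$ ($X{\left(E,x \right)} = \frac{x + 6}{E + \left(x - x\right)} = \frac{6 + x}{E + 0} = \frac{6 + x}{E}$)
$\left(-5 + 3\right)^{2} + X{\left(b,6 + 2 \right)} l = \left(-5 + 3\right)^{2} + \frac{6 + \left(6 + 2\right)}{- \frac{1}{12}} \cdot 151 = \left(-2\right)^{2} + - 12 \left(6 + 8\right) 151 = 4 + \left(-12\right) 14 \cdot 151 = 4 - 25368 = -25364$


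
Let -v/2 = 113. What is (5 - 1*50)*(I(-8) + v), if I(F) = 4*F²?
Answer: -1350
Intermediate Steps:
v = -226 (v = -2*113 = -226)
(5 - 1*50)*(I(-8) + v) = (5 - 1*50)*(4*(-8)² - 226) = (5 - 50)*(4*64 - 226) = -45*(256 - 226) = -45*30 = -1350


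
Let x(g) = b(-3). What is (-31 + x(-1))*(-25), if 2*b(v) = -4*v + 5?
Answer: 1125/2 ≈ 562.50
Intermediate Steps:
b(v) = 5/2 - 2*v (b(v) = (-4*v + 5)/2 = (5 - 4*v)/2 = 5/2 - 2*v)
x(g) = 17/2 (x(g) = 5/2 - 2*(-3) = 5/2 + 6 = 17/2)
(-31 + x(-1))*(-25) = (-31 + 17/2)*(-25) = -45/2*(-25) = 1125/2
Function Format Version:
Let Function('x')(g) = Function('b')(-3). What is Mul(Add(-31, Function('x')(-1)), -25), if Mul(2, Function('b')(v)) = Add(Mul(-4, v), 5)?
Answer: Rational(1125, 2) ≈ 562.50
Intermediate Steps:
Function('b')(v) = Add(Rational(5, 2), Mul(-2, v)) (Function('b')(v) = Mul(Rational(1, 2), Add(Mul(-4, v), 5)) = Mul(Rational(1, 2), Add(5, Mul(-4, v))) = Add(Rational(5, 2), Mul(-2, v)))
Function('x')(g) = Rational(17, 2) (Function('x')(g) = Add(Rational(5, 2), Mul(-2, -3)) = Add(Rational(5, 2), 6) = Rational(17, 2))
Mul(Add(-31, Function('x')(-1)), -25) = Mul(Add(-31, Rational(17, 2)), -25) = Mul(Rational(-45, 2), -25) = Rational(1125, 2)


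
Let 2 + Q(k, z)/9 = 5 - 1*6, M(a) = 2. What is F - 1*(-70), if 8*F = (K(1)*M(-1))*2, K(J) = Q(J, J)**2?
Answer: 869/2 ≈ 434.50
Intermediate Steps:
Q(k, z) = -27 (Q(k, z) = -18 + 9*(5 - 1*6) = -18 + 9*(5 - 6) = -18 + 9*(-1) = -18 - 9 = -27)
K(J) = 729 (K(J) = (-27)**2 = 729)
F = 729/2 (F = ((729*2)*2)/8 = (1458*2)/8 = (1/8)*2916 = 729/2 ≈ 364.50)
F - 1*(-70) = 729/2 - 1*(-70) = 729/2 + 70 = 869/2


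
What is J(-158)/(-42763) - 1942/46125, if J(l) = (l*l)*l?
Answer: 4435325494/48108375 ≈ 92.194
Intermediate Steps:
J(l) = l**3 (J(l) = l**2*l = l**3)
J(-158)/(-42763) - 1942/46125 = (-158)**3/(-42763) - 1942/46125 = -3944312*(-1/42763) - 1942*1/46125 = 3944312/42763 - 1942/46125 = 4435325494/48108375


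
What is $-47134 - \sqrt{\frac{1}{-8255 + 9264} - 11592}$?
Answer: $-47134 - \frac{i \sqrt{11801593943}}{1009} \approx -47134.0 - 107.67 i$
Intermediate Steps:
$-47134 - \sqrt{\frac{1}{-8255 + 9264} - 11592} = -47134 - \sqrt{\frac{1}{1009} - 11592} = -47134 - \sqrt{- \frac{11696327}{1009}} = -47134 - \frac{i \sqrt{11801593943}}{1009}$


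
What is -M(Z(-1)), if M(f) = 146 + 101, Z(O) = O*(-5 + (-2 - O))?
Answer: -247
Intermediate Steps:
Z(O) = O*(-7 - O)
M(f) = 247
-M(Z(-1)) = -1*247 = -247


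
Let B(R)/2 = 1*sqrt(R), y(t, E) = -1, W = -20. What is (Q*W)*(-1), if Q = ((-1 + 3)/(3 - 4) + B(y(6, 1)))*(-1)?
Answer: 40 - 40*I ≈ 40.0 - 40.0*I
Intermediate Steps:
B(R) = 2*sqrt(R) (B(R) = 2*(1*sqrt(R)) = 2*sqrt(R))
Q = 2 - 2*I (Q = ((-1 + 3)/(3 - 4) + 2*sqrt(-1))*(-1) = (2/(-1) + 2*I)*(-1) = (2*(-1) + 2*I)*(-1) = (-2 + 2*I)*(-1) = 2 - 2*I ≈ 2.0 - 2.0*I)
(Q*W)*(-1) = ((2 - 2*I)*(-20))*(-1) = (-40 + 40*I)*(-1) = 40 - 40*I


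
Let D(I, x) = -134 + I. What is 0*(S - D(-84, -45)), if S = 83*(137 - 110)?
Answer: 0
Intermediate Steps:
S = 2241 (S = 83*27 = 2241)
0*(S - D(-84, -45)) = 0*(2241 - (-134 - 84)) = 0*(2241 - 1*(-218)) = 0*(2241 + 218) = 0*2459 = 0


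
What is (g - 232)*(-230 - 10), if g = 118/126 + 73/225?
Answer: 1938208/35 ≈ 55377.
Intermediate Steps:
g = 662/525 (g = 118*(1/126) + 73*(1/225) = 59/63 + 73/225 = 662/525 ≈ 1.2610)
(g - 232)*(-230 - 10) = (662/525 - 232)*(-230 - 10) = -121138/525*(-240) = 1938208/35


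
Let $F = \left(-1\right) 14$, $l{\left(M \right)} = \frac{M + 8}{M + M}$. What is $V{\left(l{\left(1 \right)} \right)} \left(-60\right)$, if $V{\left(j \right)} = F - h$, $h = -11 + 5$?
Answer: $480$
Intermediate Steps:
$h = -6$
$l{\left(M \right)} = \frac{8 + M}{2 M}$
$F = -14$
$V{\left(j \right)} = -8$ ($V{\left(j \right)} = -14 - -6 = -14 + 6 = -8$)
$V{\left(l{\left(1 \right)} \right)} \left(-60\right) = \left(-8\right) \left(-60\right) = 480$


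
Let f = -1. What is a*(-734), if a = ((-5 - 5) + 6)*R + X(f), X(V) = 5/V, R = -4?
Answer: -8074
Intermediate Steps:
a = 11 (a = ((-5 - 5) + 6)*(-4) + 5/(-1) = (-10 + 6)*(-4) + 5*(-1) = -4*(-4) - 5 = 16 - 5 = 11)
a*(-734) = 11*(-734) = -8074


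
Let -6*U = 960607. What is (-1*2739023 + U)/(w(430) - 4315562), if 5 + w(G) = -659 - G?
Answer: 17394745/25899936 ≈ 0.67161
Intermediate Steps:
U = -960607/6 (U = -1/6*960607 = -960607/6 ≈ -1.6010e+5)
w(G) = -664 - G (w(G) = -5 + (-659 - G) = -664 - G)
(-1*2739023 + U)/(w(430) - 4315562) = (-1*2739023 - 960607/6)/((-664 - 1*430) - 4315562) = (-2739023 - 960607/6)/((-664 - 430) - 4315562) = -17394745/(6*(-1094 - 4315562)) = -17394745/6/(-4316656) = -17394745/6*(-1/4316656) = 17394745/25899936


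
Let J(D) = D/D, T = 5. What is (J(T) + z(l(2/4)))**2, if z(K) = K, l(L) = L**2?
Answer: 25/16 ≈ 1.5625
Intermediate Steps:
J(D) = 1
(J(T) + z(l(2/4)))**2 = (1 + (2/4)**2)**2 = (1 + (2*(1/4))**2)**2 = (1 + (1/2)**2)**2 = (1 + 1/4)**2 = (5/4)**2 = 25/16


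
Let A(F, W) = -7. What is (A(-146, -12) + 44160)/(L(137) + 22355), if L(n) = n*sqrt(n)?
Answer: 987040315/497174672 - 6048961*sqrt(137)/497174672 ≈ 1.8429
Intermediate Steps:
L(n) = n**(3/2)
(A(-146, -12) + 44160)/(L(137) + 22355) = (-7 + 44160)/(137**(3/2) + 22355) = 44153/(137*sqrt(137) + 22355) = 44153/(22355 + 137*sqrt(137))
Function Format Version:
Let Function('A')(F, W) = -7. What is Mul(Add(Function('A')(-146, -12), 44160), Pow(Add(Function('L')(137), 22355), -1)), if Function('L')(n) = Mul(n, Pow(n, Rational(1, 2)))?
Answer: Add(Rational(987040315, 497174672), Mul(Rational(-6048961, 497174672), Pow(137, Rational(1, 2)))) ≈ 1.8429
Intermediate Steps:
Function('L')(n) = Pow(n, Rational(3, 2))
Mul(Add(Function('A')(-146, -12), 44160), Pow(Add(Function('L')(137), 22355), -1)) = Mul(Add(-7, 44160), Pow(Add(Pow(137, Rational(3, 2)), 22355), -1)) = Mul(44153, Pow(Add(Mul(137, Pow(137, Rational(1, 2))), 22355), -1)) = Mul(44153, Pow(Add(22355, Mul(137, Pow(137, Rational(1, 2)))), -1))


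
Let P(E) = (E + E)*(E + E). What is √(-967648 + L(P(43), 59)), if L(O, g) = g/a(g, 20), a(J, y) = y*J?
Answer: I*√96764795/10 ≈ 983.69*I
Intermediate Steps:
a(J, y) = J*y
P(E) = 4*E² (P(E) = (2*E)*(2*E) = 4*E²)
L(O, g) = 1/20 (L(O, g) = g/((g*20)) = g/((20*g)) = g*(1/(20*g)) = 1/20)
√(-967648 + L(P(43), 59)) = √(-967648 + 1/20) = √(-19352959/20) = I*√96764795/10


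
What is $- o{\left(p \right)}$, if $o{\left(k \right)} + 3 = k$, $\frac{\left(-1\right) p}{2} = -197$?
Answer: $-391$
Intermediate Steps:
$p = 394$ ($p = \left(-2\right) \left(-197\right) = 394$)
$o{\left(k \right)} = -3 + k$
$- o{\left(p \right)} = - (-3 + 394) = \left(-1\right) 391 = -391$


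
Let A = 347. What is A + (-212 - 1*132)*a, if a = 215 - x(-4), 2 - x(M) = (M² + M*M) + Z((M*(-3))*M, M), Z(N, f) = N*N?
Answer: -876509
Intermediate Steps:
Z(N, f) = N²
x(M) = 2 - 9*M⁴ - 2*M² (x(M) = 2 - ((M² + M*M) + ((M*(-3))*M)²) = 2 - ((M² + M²) + ((-3*M)*M)²) = 2 - (2*M² + (-3*M²)²) = 2 - (2*M² + 9*M⁴) = 2 + (-9*M⁴ - 2*M²) = 2 - 9*M⁴ - 2*M²)
a = 2549 (a = 215 - (2 - 9*(-4)⁴ - 2*(-4)²) = 215 - (2 - 9*256 - 2*16) = 215 - (2 - 2304 - 32) = 215 - 1*(-2334) = 215 + 2334 = 2549)
A + (-212 - 1*132)*a = 347 + (-212 - 1*132)*2549 = 347 + (-212 - 132)*2549 = 347 - 344*2549 = 347 - 876856 = -876509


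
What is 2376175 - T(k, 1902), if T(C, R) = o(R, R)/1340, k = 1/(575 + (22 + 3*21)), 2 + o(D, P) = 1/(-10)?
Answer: 31840745021/13400 ≈ 2.3762e+6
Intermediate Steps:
o(D, P) = -21/10 (o(D, P) = -2 + 1/(-10) = -2 - ⅒ = -21/10)
k = 1/660 (k = 1/(575 + (22 + 63)) = 1/(575 + 85) = 1/660 ≈ 0.0015152)
T(C, R) = -21/13400 (T(C, R) = -21/10/1340 = -21/10*1/1340 = -21/13400)
2376175 - T(k, 1902) = 2376175 - 1*(-21/13400) = 2376175 + 21/13400 = 31840745021/13400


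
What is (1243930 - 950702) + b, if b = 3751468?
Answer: 4044696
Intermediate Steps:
(1243930 - 950702) + b = (1243930 - 950702) + 3751468 = 293228 + 3751468 = 4044696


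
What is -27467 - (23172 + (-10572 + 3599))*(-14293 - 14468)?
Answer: 465871972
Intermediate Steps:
-27467 - (23172 + (-10572 + 3599))*(-14293 - 14468) = -27467 - (23172 - 6973)*(-28761) = -27467 - 16199*(-28761) = -27467 - 1*(-465899439) = -27467 + 465899439 = 465871972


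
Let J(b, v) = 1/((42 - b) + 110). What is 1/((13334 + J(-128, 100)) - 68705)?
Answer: -280/15503879 ≈ -1.8060e-5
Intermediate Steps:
J(b, v) = 1/(152 - b)
1/((13334 + J(-128, 100)) - 68705) = 1/((13334 - 1/(-152 - 128)) - 68705) = 1/((13334 - 1/(-280)) - 68705) = 1/((13334 - 1*(-1/280)) - 68705) = 1/((13334 + 1/280) - 68705) = 1/(3733521/280 - 68705) = 1/(-15503879/280) = -280/15503879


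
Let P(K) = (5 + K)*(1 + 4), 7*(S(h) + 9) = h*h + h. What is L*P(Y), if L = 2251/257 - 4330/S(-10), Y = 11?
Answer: -618311440/6939 ≈ -89107.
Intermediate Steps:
S(h) = -9 + h/7 + h²/7 (S(h) = -9 + (h*h + h)/7 = -9 + (h² + h)/7 = -9 + (h + h²)/7 = -9 + (h/7 + h²/7) = -9 + h/7 + h²/7)
L = -7728893/6939 (L = 2251/257 - 4330/(-9 + (⅐)*(-10) + (⅐)*(-10)²) = 2251*(1/257) - 4330/(-9 - 10/7 + (⅐)*100) = 2251/257 - 4330/(-9 - 10/7 + 100/7) = 2251/257 - 4330/27/7 = 2251/257 - 4330*7/27 = 2251/257 - 30310/27 = -7728893/6939 ≈ -1113.8)
P(K) = 25 + 5*K (P(K) = (5 + K)*5 = 25 + 5*K)
L*P(Y) = -7728893*(25 + 5*11)/6939 = -7728893*(25 + 55)/6939 = -7728893/6939*80 = -618311440/6939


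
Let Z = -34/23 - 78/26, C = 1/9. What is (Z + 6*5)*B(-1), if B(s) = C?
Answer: 587/207 ≈ 2.8357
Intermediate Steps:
C = 1/9 ≈ 0.11111
B(s) = 1/9
Z = -103/23 (Z = -34*1/23 - 78*1/26 = -34/23 - 3 = -103/23 ≈ -4.4783)
(Z + 6*5)*B(-1) = (-103/23 + 6*5)*(1/9) = (-103/23 + 30)*(1/9) = (587/23)*(1/9) = 587/207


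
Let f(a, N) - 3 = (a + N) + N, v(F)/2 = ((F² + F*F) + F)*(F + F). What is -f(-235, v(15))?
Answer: -55568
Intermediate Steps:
v(F) = 4*F*(F + 2*F²) (v(F) = 2*(((F² + F*F) + F)*(F + F)) = 2*(((F² + F²) + F)*(2*F)) = 2*((2*F² + F)*(2*F)) = 2*((F + 2*F²)*(2*F)) = 2*(2*F*(F + 2*F²)) = 4*F*(F + 2*F²))
f(a, N) = 3 + a + 2*N (f(a, N) = 3 + ((a + N) + N) = 3 + ((N + a) + N) = 3 + (a + 2*N) = 3 + a + 2*N)
-f(-235, v(15)) = -(3 - 235 + 2*(15²*(4 + 8*15))) = -(3 - 235 + 2*(225*(4 + 120))) = -(3 - 235 + 2*(225*124)) = -(3 - 235 + 2*27900) = -(3 - 235 + 55800) = -1*55568 = -55568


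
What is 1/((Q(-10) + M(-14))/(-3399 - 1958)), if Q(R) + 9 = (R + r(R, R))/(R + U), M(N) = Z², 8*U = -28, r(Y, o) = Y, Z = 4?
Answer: -144639/229 ≈ -631.61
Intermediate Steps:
U = -7/2 (U = (⅛)*(-28) = -7/2 ≈ -3.5000)
M(N) = 16 (M(N) = 4² = 16)
Q(R) = -9 + 2*R/(-7/2 + R) (Q(R) = -9 + (R + R)/(R - 7/2) = -9 + (2*R)/(-7/2 + R) = -9 + 2*R/(-7/2 + R))
1/((Q(-10) + M(-14))/(-3399 - 1958)) = 1/((7*(9 - 2*(-10))/(-7 + 2*(-10)) + 16)/(-3399 - 1958)) = 1/((7*(9 + 20)/(-7 - 20) + 16)/(-5357)) = 1/((7*29/(-27) + 16)*(-1/5357)) = 1/((7*(-1/27)*29 + 16)*(-1/5357)) = 1/((-203/27 + 16)*(-1/5357)) = 1/((229/27)*(-1/5357)) = 1/(-229/144639) = -144639/229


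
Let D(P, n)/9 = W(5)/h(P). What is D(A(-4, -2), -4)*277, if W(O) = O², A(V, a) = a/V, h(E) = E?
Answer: 124650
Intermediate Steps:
D(P, n) = 225/P (D(P, n) = 9*(5²/P) = 9*(25/P) = 225/P)
D(A(-4, -2), -4)*277 = (225/((-2/(-4))))*277 = (225/((-2*(-¼))))*277 = (225/(½))*277 = (225*2)*277 = 450*277 = 124650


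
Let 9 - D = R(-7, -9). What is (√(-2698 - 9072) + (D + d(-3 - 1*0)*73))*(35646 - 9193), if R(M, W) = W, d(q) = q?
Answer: -5317053 + 26453*I*√11770 ≈ -5.3171e+6 + 2.8699e+6*I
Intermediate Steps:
D = 18 (D = 9 - 1*(-9) = 9 + 9 = 18)
(√(-2698 - 9072) + (D + d(-3 - 1*0)*73))*(35646 - 9193) = (√(-2698 - 9072) + (18 + (-3 - 1*0)*73))*(35646 - 9193) = (√(-11770) + (18 + (-3 + 0)*73))*26453 = (I*√11770 + (18 - 3*73))*26453 = (I*√11770 + (18 - 219))*26453 = (I*√11770 - 201)*26453 = (-201 + I*√11770)*26453 = -5317053 + 26453*I*√11770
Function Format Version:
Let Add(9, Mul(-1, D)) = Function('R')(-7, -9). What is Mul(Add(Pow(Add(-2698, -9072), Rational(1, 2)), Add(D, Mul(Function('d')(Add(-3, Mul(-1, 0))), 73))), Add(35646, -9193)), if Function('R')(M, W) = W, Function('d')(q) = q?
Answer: Add(-5317053, Mul(26453, I, Pow(11770, Rational(1, 2)))) ≈ Add(-5.3171e+6, Mul(2.8699e+6, I))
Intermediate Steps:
D = 18 (D = Add(9, Mul(-1, -9)) = Add(9, 9) = 18)
Mul(Add(Pow(Add(-2698, -9072), Rational(1, 2)), Add(D, Mul(Function('d')(Add(-3, Mul(-1, 0))), 73))), Add(35646, -9193)) = Mul(Add(Pow(Add(-2698, -9072), Rational(1, 2)), Add(18, Mul(Add(-3, Mul(-1, 0)), 73))), Add(35646, -9193)) = Mul(Add(Pow(-11770, Rational(1, 2)), Add(18, Mul(Add(-3, 0), 73))), 26453) = Mul(Add(Mul(I, Pow(11770, Rational(1, 2))), Add(18, Mul(-3, 73))), 26453) = Mul(Add(Mul(I, Pow(11770, Rational(1, 2))), Add(18, -219)), 26453) = Mul(Add(Mul(I, Pow(11770, Rational(1, 2))), -201), 26453) = Mul(Add(-201, Mul(I, Pow(11770, Rational(1, 2)))), 26453) = Add(-5317053, Mul(26453, I, Pow(11770, Rational(1, 2))))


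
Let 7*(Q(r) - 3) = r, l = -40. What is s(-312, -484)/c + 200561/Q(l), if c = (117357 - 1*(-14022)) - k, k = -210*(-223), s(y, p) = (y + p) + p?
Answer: -118700648243/1606431 ≈ -73891.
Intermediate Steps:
s(y, p) = y + 2*p (s(y, p) = (p + y) + p = y + 2*p)
k = 46830
Q(r) = 3 + r/7
c = 84549 (c = (117357 - 1*(-14022)) - 1*46830 = (117357 + 14022) - 46830 = 131379 - 46830 = 84549)
s(-312, -484)/c + 200561/Q(l) = (-312 + 2*(-484))/84549 + 200561/(3 + (1/7)*(-40)) = (-312 - 968)*(1/84549) + 200561/(3 - 40/7) = -1280*1/84549 + 200561/(-19/7) = -1280/84549 + 200561*(-7/19) = -1280/84549 - 1403927/19 = -118700648243/1606431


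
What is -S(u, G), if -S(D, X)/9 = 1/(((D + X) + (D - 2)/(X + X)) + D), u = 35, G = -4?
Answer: 8/55 ≈ 0.14545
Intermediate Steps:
S(D, X) = -9/(X + 2*D + (-2 + D)/(2*X)) (S(D, X) = -9/(((D + X) + (D - 2)/(X + X)) + D) = -9/(((D + X) + (-2 + D)/((2*X))) + D) = -9/(((D + X) + (-2 + D)*(1/(2*X))) + D) = -9/(((D + X) + (-2 + D)/(2*X)) + D) = -9/((D + X + (-2 + D)/(2*X)) + D) = -9/(X + 2*D + (-2 + D)/(2*X)))
-S(u, G) = -(-18)*(-4)/(-2 + 35 + 2*(-4)² + 4*35*(-4)) = -(-18)*(-4)/(-2 + 35 + 2*16 - 560) = -(-18)*(-4)/(-2 + 35 + 32 - 560) = -(-18)*(-4)/(-495) = -(-18)*(-4)*(-1)/495 = -1*(-8/55) = 8/55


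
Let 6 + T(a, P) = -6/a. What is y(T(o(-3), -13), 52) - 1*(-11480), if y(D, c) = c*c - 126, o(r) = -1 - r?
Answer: 14058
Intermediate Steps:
T(a, P) = -6 - 6/a
y(D, c) = -126 + c**2 (y(D, c) = c**2 - 126 = -126 + c**2)
y(T(o(-3), -13), 52) - 1*(-11480) = (-126 + 52**2) - 1*(-11480) = (-126 + 2704) + 11480 = 2578 + 11480 = 14058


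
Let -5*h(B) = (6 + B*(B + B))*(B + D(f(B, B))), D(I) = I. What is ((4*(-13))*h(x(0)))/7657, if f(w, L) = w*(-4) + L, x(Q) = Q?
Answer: 0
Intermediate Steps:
f(w, L) = L - 4*w (f(w, L) = -4*w + L = L - 4*w)
h(B) = 2*B*(6 + 2*B**2)/5 (h(B) = -(6 + B*(B + B))*(B + (B - 4*B))/5 = -(6 + B*(2*B))*(B - 3*B)/5 = -(6 + 2*B**2)*(-2*B)/5 = -(-2)*B*(6 + 2*B**2)/5 = 2*B*(6 + 2*B**2)/5)
((4*(-13))*h(x(0)))/7657 = ((4*(-13))*((4/5)*0*(3 + 0**2)))/7657 = -208*0*(3 + 0)/5*(1/7657) = -208*0*3/5*(1/7657) = -52*0*(1/7657) = 0*(1/7657) = 0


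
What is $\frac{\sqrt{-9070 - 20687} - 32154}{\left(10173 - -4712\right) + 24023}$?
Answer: $- \frac{16077}{19454} + \frac{i \sqrt{29757}}{38908} \approx -0.82641 + 0.0044336 i$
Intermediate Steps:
$\frac{\sqrt{-9070 - 20687} - 32154}{\left(10173 - -4712\right) + 24023} = \frac{\sqrt{-29757} - 32154}{\left(10173 + 4712\right) + 24023} = \frac{i \sqrt{29757} - 32154}{14885 + 24023} = \frac{-32154 + i \sqrt{29757}}{38908} = \left(-32154 + i \sqrt{29757}\right) \frac{1}{38908} = - \frac{16077}{19454} + \frac{i \sqrt{29757}}{38908}$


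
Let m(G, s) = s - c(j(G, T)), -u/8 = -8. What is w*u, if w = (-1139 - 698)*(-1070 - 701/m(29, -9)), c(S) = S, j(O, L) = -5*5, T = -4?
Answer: 130948708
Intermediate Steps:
j(O, L) = -25
u = 64 (u = -8*(-8) = 64)
m(G, s) = 25 + s (m(G, s) = s - 1*(-25) = s + 25 = 25 + s)
w = 32737177/16 (w = (-1139 - 698)*(-1070 - 701/(25 - 9)) = -1837*(-1070 - 701/16) = -1837*(-17821/16) = 32737177/16 ≈ 2.0461e+6)
w*u = (32737177/16)*64 = 130948708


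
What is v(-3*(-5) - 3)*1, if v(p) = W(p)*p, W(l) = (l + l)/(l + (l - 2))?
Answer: 144/11 ≈ 13.091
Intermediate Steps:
W(l) = 2*l/(-2 + 2*l) (W(l) = (2*l)/(l + (-2 + l)) = (2*l)/(-2 + 2*l) = 2*l/(-2 + 2*l))
v(p) = p²/(-1 + p) (v(p) = (p/(-1 + p))*p = p²/(-1 + p))
v(-3*(-5) - 3)*1 = ((-3*(-5) - 3)²/(-1 + (-3*(-5) - 3)))*1 = ((15 - 3)²/(-1 + (15 - 3)))*1 = (12²/(-1 + 12))*1 = (144/11)*1 = 144/11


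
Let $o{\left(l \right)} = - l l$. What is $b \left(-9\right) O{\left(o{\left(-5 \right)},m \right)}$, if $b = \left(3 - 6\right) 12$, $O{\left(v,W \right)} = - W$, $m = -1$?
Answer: $324$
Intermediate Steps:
$o{\left(l \right)} = - l^{2}$
$b = -36$ ($b = \left(3 - 6\right) 12 = \left(-3\right) 12 = -36$)
$b \left(-9\right) O{\left(o{\left(-5 \right)},m \right)} = \left(-36\right) \left(-9\right) \left(\left(-1\right) \left(-1\right)\right) = 324 \cdot 1 = 324$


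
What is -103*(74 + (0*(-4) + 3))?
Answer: -7931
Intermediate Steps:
-103*(74 + (0*(-4) + 3)) = -103*(74 + (0 + 3)) = -103*(74 + 3) = -103*77 = -7931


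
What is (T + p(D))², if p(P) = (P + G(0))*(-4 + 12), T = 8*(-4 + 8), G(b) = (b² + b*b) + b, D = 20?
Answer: 36864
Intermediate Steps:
G(b) = b + 2*b² (G(b) = (b² + b²) + b = 2*b² + b = b + 2*b²)
T = 32 (T = 8*4 = 32)
p(P) = 8*P (p(P) = (P + 0*(1 + 2*0))*(-4 + 12) = (P + 0*(1 + 0))*8 = (P + 0*1)*8 = (P + 0)*8 = P*8 = 8*P)
(T + p(D))² = (32 + 8*20)² = (32 + 160)² = 192² = 36864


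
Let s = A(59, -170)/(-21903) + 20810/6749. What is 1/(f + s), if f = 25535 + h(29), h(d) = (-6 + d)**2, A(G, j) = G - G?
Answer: 6749/175926746 ≈ 3.8363e-5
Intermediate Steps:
A(G, j) = 0
f = 26064 (f = 25535 + (-6 + 29)**2 = 25535 + 23**2 = 25535 + 529 = 26064)
s = 20810/6749 (s = 0/(-21903) + 20810/6749 = 0*(-1/21903) + 20810*(1/6749) = 0 + 20810/6749 = 20810/6749 ≈ 3.0834)
1/(f + s) = 1/(26064 + 20810/6749) = 1/(175926746/6749) = 6749/175926746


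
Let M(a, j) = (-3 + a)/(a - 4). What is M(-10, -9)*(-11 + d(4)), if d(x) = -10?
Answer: -39/2 ≈ -19.500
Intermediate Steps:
M(a, j) = (-3 + a)/(-4 + a)
M(-10, -9)*(-11 + d(4)) = ((-3 - 10)/(-4 - 10))*(-11 - 10) = (-13/(-14))*(-21) = -1/14*(-13)*(-21) = (13/14)*(-21) = -39/2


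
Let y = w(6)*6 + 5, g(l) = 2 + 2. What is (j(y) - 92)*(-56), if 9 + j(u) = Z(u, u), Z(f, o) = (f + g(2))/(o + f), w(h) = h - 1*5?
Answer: 61796/11 ≈ 5617.8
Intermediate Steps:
w(h) = -5 + h (w(h) = h - 5 = -5 + h)
g(l) = 4
Z(f, o) = (4 + f)/(f + o) (Z(f, o) = (f + 4)/(o + f) = (4 + f)/(f + o))
y = 11 (y = (-5 + 6)*6 + 5 = 1*6 + 5 = 6 + 5 = 11)
j(u) = -9 + (4 + u)/(2*u) (j(u) = -9 + (4 + u)/(u + u) = -9 + (4 + u)/((2*u)) = -9 + (1/(2*u))*(4 + u) = -9 + (4 + u)/(2*u))
(j(y) - 92)*(-56) = ((-17/2 + 2/11) - 92)*(-56) = (-183/22 - 92)*(-56) = -2207/22*(-56) = 61796/11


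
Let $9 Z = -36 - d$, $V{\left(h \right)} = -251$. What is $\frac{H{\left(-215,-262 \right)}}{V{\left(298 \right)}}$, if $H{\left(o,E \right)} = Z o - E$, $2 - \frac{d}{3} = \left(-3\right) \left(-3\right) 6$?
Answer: $\frac{7814}{753} \approx 10.377$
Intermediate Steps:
$d = -156$ ($d = 6 - 3 \left(-3\right) \left(-3\right) 6 = 6 - 3 \cdot 9 \cdot 6 = 6 - 162 = -156$)
$Z = \frac{40}{3}$ ($Z = \frac{-36 - -156}{9} = \frac{-36 + 156}{9} = \frac{1}{9} \cdot 120 = \frac{40}{3} \approx 13.333$)
$H{\left(o,E \right)} = - E + \frac{40 o}{3}$ ($H{\left(o,E \right)} = \frac{40 o}{3} - E = - E + \frac{40 o}{3}$)
$\frac{H{\left(-215,-262 \right)}}{V{\left(298 \right)}} = \frac{\left(-1\right) \left(-262\right) + \frac{40}{3} \left(-215\right)}{-251} = \left(262 - \frac{8600}{3}\right) \left(- \frac{1}{251}\right) = \left(- \frac{7814}{3}\right) \left(- \frac{1}{251}\right) = \frac{7814}{753}$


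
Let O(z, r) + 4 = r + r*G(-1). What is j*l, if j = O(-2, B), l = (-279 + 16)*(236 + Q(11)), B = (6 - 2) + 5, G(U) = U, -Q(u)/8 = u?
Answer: 155696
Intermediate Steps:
Q(u) = -8*u
B = 9 (B = 4 + 5 = 9)
l = -38924 (l = (-279 + 16)*(236 - 8*11) = -263*(236 - 88) = -263*148 = -38924)
O(z, r) = -4 (O(z, r) = -4 + (r + r*(-1)) = -4 + (r - r) = -4 + 0 = -4)
j = -4
j*l = -4*(-38924) = 155696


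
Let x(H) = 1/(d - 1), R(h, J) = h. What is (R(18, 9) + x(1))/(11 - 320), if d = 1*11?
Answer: -181/3090 ≈ -0.058576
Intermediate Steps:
d = 11
x(H) = ⅒ (x(H) = 1/(11 - 1) = 1/10 = ⅒)
(R(18, 9) + x(1))/(11 - 320) = (18 + ⅒)/(11 - 320) = (181/10)/(-309) = (181/10)*(-1/309) = -181/3090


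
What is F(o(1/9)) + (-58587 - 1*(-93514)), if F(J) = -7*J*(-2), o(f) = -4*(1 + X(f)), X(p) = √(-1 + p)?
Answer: 34871 - 112*I*√2/3 ≈ 34871.0 - 52.797*I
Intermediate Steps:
o(f) = -4 - 4*√(-1 + f) (o(f) = -4*(1 + √(-1 + f)) = -4 - 4*√(-1 + f))
F(J) = 14*J
F(o(1/9)) + (-58587 - 1*(-93514)) = 14*(-4 - 4*√(-1 + 1/9)) + (-58587 - 1*(-93514)) = 14*(-4 - 4*√(-1 + ⅑)) + (-58587 + 93514) = 14*(-4 - 8*I*√2/3) + 34927 = (-56 - 112*I*√2/3) + 34927 = 34871 - 112*I*√2/3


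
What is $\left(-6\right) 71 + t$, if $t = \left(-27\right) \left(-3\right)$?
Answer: $-345$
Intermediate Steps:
$t = 81$
$\left(-6\right) 71 + t = \left(-6\right) 71 + 81 = -426 + 81 = -345$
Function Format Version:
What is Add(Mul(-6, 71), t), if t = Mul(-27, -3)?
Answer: -345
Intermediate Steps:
t = 81
Add(Mul(-6, 71), t) = Add(Mul(-6, 71), 81) = Add(-426, 81) = -345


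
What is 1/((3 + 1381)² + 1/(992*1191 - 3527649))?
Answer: 2346177/4493998811711 ≈ 5.2207e-7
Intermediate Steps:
1/((3 + 1381)² + 1/(992*1191 - 3527649)) = 1/(1384² + 1/(1181472 - 3527649)) = 1/(1915456 + 1/(-2346177)) = 1/(1915456 - 1/2346177) = 1/(4493998811711/2346177) = 2346177/4493998811711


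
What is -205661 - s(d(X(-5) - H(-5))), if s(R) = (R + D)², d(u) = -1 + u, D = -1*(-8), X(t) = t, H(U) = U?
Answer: -205710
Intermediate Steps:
D = 8
s(R) = (8 + R)² (s(R) = (R + 8)² = (8 + R)²)
-205661 - s(d(X(-5) - H(-5))) = -205661 - (8 + (-1 + (-5 - 1*(-5))))² = -205661 - (8 + (-1 + (-5 + 5)))² = -205661 - (8 + (-1 + 0))² = -205661 - (8 - 1)² = -205661 - 1*7² = -205661 - 1*49 = -205661 - 49 = -205710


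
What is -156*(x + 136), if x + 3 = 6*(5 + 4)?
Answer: -29172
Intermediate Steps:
x = 51 (x = -3 + 6*(5 + 4) = -3 + 6*9 = -3 + 54 = 51)
-156*(x + 136) = -156*(51 + 136) = -156*187 = -29172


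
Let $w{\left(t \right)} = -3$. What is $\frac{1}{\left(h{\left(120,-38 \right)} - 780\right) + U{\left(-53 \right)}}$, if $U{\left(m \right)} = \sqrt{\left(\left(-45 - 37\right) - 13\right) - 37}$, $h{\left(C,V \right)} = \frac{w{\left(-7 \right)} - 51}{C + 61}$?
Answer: $- \frac{4260559}{3325227868} - \frac{32761 i \sqrt{33}}{9975683604} \approx -0.0012813 - 1.8866 \cdot 10^{-5} i$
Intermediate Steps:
$h{\left(C,V \right)} = - \frac{54}{61 + C}$ ($h{\left(C,V \right)} = \frac{-3 - 51}{C + 61} = - \frac{54}{61 + C}$)
$U{\left(m \right)} = 2 i \sqrt{33}$ ($U{\left(m \right)} = \sqrt{\left(-82 - 13\right) - 37} = \sqrt{-95 - 37} = \sqrt{-132} = 2 i \sqrt{33}$)
$\frac{1}{\left(h{\left(120,-38 \right)} - 780\right) + U{\left(-53 \right)}} = \frac{1}{\left(- \frac{54}{61 + 120} - 780\right) + 2 i \sqrt{33}} = \frac{1}{\left(- \frac{54}{181} - 780\right) + 2 i \sqrt{33}} = \frac{1}{- \frac{141234}{181} + 2 i \sqrt{33}}$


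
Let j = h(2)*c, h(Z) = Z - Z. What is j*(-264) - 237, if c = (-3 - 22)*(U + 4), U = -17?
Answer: -237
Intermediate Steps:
h(Z) = 0
c = 325 (c = (-3 - 22)*(-17 + 4) = -25*(-13) = 325)
j = 0 (j = 0*325 = 0)
j*(-264) - 237 = 0*(-264) - 237 = 0 - 237 = -237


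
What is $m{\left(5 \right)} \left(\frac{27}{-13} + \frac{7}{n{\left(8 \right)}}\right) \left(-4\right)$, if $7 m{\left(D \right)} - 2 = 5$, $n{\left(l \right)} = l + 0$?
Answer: $\frac{125}{26} \approx 4.8077$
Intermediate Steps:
$n{\left(l \right)} = l$
$m{\left(D \right)} = 1$ ($m{\left(D \right)} = \frac{2}{7} + \frac{1}{7} \cdot 5 = \frac{2}{7} + \frac{5}{7} = 1$)
$m{\left(5 \right)} \left(\frac{27}{-13} + \frac{7}{n{\left(8 \right)}}\right) \left(-4\right) = 1 \left(\frac{27}{-13} + \frac{7}{8}\right) \left(-4\right) = 1 \left(27 \left(- \frac{1}{13}\right) + 7 \cdot \frac{1}{8}\right) \left(-4\right) = 1 \left(- \frac{27}{13} + \frac{7}{8}\right) \left(-4\right) = 1 \left(- \frac{125}{104}\right) \left(-4\right) = \left(- \frac{125}{104}\right) \left(-4\right) = \frac{125}{26}$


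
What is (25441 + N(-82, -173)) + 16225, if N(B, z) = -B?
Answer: 41748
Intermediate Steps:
(25441 + N(-82, -173)) + 16225 = (25441 - 1*(-82)) + 16225 = (25441 + 82) + 16225 = 25523 + 16225 = 41748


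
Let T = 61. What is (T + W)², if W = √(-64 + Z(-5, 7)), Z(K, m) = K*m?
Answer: 3622 + 366*I*√11 ≈ 3622.0 + 1213.9*I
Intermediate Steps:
W = 3*I*√11 (W = √(-64 - 5*7) = √(-64 - 35) = √(-99) = 3*I*√11 ≈ 9.9499*I)
(T + W)² = (61 + 3*I*√11)²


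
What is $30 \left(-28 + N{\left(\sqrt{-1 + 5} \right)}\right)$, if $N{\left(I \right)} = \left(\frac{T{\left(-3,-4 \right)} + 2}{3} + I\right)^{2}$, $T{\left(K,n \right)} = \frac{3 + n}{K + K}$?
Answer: $- \frac{33355}{54} \approx -617.69$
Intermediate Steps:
$T{\left(K,n \right)} = \frac{3 + n}{2 K}$
$N{\left(I \right)} = \left(\frac{13}{18} + I\right)^{2}$ ($N{\left(I \right)} = \left(\frac{\frac{3 - 4}{2 \left(-3\right)} + 2}{3} + I\right)^{2} = \left(\frac{\frac{1}{2} \left(- \frac{1}{3}\right) \left(-1\right) + 2}{3} + I\right)^{2} = \left(\frac{\frac{1}{6} + 2}{3} + I\right)^{2} = \left(\frac{1}{3} \cdot \frac{13}{6} + I\right)^{2} = \left(\frac{13}{18} + I\right)^{2}$)
$30 \left(-28 + N{\left(\sqrt{-1 + 5} \right)}\right) = 30 \left(-28 + \frac{\left(13 + 18 \sqrt{-1 + 5}\right)^{2}}{324}\right) = 30 \left(-28 + \frac{\left(13 + 18 \sqrt{4}\right)^{2}}{324}\right) = 30 \left(-28 + \frac{\left(13 + 18 \cdot 2\right)^{2}}{324}\right) = 30 \left(-28 + \frac{\left(13 + 36\right)^{2}}{324}\right) = 30 \left(-28 + \frac{49^{2}}{324}\right) = 30 \left(-28 + \frac{1}{324} \cdot 2401\right) = 30 \left(-28 + \frac{2401}{324}\right) = 30 \left(- \frac{6671}{324}\right) = - \frac{33355}{54}$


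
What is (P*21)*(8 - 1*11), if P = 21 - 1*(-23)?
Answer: -2772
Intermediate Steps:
P = 44 (P = 21 + 23 = 44)
(P*21)*(8 - 1*11) = (44*21)*(8 - 1*11) = 924*(8 - 11) = 924*(-3) = -2772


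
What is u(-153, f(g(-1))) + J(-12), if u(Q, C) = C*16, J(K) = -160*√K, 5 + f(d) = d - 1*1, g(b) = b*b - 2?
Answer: -112 - 320*I*√3 ≈ -112.0 - 554.26*I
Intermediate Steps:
g(b) = -2 + b² (g(b) = b² - 2 = -2 + b²)
f(d) = -6 + d (f(d) = -5 + (d - 1*1) = -5 + (d - 1) = -5 + (-1 + d) = -6 + d)
u(Q, C) = 16*C
u(-153, f(g(-1))) + J(-12) = 16*(-6 + (-2 + (-1)²)) - 320*I*√3 = 16*(-6 + (-2 + 1)) - 320*I*√3 = 16*(-6 - 1) - 320*I*√3 = 16*(-7) - 320*I*√3 = -112 - 320*I*√3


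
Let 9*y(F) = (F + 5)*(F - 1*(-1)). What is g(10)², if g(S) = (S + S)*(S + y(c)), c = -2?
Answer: 336400/9 ≈ 37378.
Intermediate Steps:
y(F) = (1 + F)*(5 + F)/9 (y(F) = ((F + 5)*(F - 1*(-1)))/9 = ((5 + F)*(F + 1))/9 = ((5 + F)*(1 + F))/9 = ((1 + F)*(5 + F))/9 = (1 + F)*(5 + F)/9)
g(S) = 2*S*(-⅓ + S) (g(S) = (S + S)*(S + (5/9 + (⅑)*(-2)² + (⅔)*(-2))) = (2*S)*(S + (5/9 + (⅑)*4 - 4/3)) = (2*S)*(S + (5/9 + 4/9 - 4/3)) = (2*S)*(S - ⅓) = (2*S)*(-⅓ + S) = 2*S*(-⅓ + S))
g(10)² = ((⅔)*10*(-1 + 3*10))² = ((⅔)*10*(-1 + 30))² = ((⅔)*10*29)² = (580/3)² = 336400/9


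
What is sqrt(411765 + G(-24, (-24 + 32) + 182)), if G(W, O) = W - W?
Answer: sqrt(411765) ≈ 641.69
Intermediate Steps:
G(W, O) = 0
sqrt(411765 + G(-24, (-24 + 32) + 182)) = sqrt(411765 + 0) = sqrt(411765)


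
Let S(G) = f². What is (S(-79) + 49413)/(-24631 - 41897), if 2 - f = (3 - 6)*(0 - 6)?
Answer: -49669/66528 ≈ -0.74659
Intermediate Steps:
f = -16 (f = 2 - (3 - 6)*(0 - 6) = 2 - (-3)*(-6) = 2 - 1*18 = 2 - 18 = -16)
S(G) = 256 (S(G) = (-16)² = 256)
(S(-79) + 49413)/(-24631 - 41897) = (256 + 49413)/(-24631 - 41897) = 49669/(-66528) = 49669*(-1/66528) = -49669/66528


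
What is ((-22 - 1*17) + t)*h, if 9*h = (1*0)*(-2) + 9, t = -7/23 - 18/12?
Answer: -1877/46 ≈ -40.804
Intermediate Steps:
t = -83/46 (t = -7*1/23 - 18*1/12 = -7/23 - 3/2 = -83/46 ≈ -1.8043)
h = 1 (h = ((1*0)*(-2) + 9)/9 = (0*(-2) + 9)/9 = (0 + 9)/9 = (⅑)*9 = 1)
((-22 - 1*17) + t)*h = ((-22 - 1*17) - 83/46)*1 = ((-22 - 17) - 83/46)*1 = (-39 - 83/46)*1 = -1877/46*1 = -1877/46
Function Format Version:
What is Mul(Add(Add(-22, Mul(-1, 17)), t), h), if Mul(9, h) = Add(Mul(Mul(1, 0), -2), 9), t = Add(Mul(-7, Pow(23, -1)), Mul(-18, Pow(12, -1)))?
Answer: Rational(-1877, 46) ≈ -40.804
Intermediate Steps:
t = Rational(-83, 46) (t = Add(Mul(-7, Rational(1, 23)), Mul(-18, Rational(1, 12))) = Add(Rational(-7, 23), Rational(-3, 2)) = Rational(-83, 46) ≈ -1.8043)
h = 1 (h = Mul(Rational(1, 9), Add(Mul(Mul(1, 0), -2), 9)) = Mul(Rational(1, 9), Add(Mul(0, -2), 9)) = Mul(Rational(1, 9), Add(0, 9)) = Mul(Rational(1, 9), 9) = 1)
Mul(Add(Add(-22, Mul(-1, 17)), t), h) = Mul(Add(Add(-22, Mul(-1, 17)), Rational(-83, 46)), 1) = Mul(Add(Add(-22, -17), Rational(-83, 46)), 1) = Mul(Add(-39, Rational(-83, 46)), 1) = Mul(Rational(-1877, 46), 1) = Rational(-1877, 46)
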